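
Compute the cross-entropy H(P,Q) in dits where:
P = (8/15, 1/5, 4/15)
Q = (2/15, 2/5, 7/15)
0.6346 dits

Cross-entropy: H(P,Q) = -Σ p(x) log q(x)

Alternatively: H(P,Q) = H(P) + D_KL(P||Q)
H(P) = 0.4385 dits
D_KL(P||Q) = 0.1961 dits

H(P,Q) = 0.4385 + 0.1961 = 0.6346 dits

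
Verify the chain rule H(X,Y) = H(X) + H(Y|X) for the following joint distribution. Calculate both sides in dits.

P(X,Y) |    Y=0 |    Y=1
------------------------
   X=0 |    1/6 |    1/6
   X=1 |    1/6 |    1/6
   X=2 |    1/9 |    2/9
H(X,Y) = 0.7700, H(X) = 0.4771, H(Y|X) = 0.2928 (all in dits)

Chain rule: H(X,Y) = H(X) + H(Y|X)

Left side — joint entropy directly:
H(X,Y) = -Σ p(x,y) log p(x,y) = 0.7700 dits

Right side — compute H(Y|X) from the conditional distributions:
P(X) = (1/3, 1/3, 1/3), so H(X) = 0.4771 dits
H(Y|X) = Σ_x P(X=x) · H(Y|X=x):
  P(Y|X=0) = (1/2, 1/2), H(Y|X=0) = 0.3010, weight P(X=0) = 1/3
  P(Y|X=1) = (1/2, 1/2), H(Y|X=1) = 0.3010, weight P(X=1) = 1/3
  P(Y|X=2) = (1/3, 2/3), H(Y|X=2) = 0.2764, weight P(X=2) = 1/3
H(Y|X) = 0.2928 dits

H(X) + H(Y|X) = 0.4771 + 0.2928 = 0.7700 dits

Both sides equal 0.7700 dits. ✓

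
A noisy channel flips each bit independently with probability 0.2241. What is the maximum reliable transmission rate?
0.2324 bits

For a binary symmetric channel (BSC) with error probability p:
Capacity C = 1 - H(p) bits per symbol

where H(p) = -p log₂(p) - (1-p) log₂(1-p) is the binary entropy function.

H(0.2241) = 0.7676 bits
C = 1 - 0.7676 = 0.2324 bits per symbol

This means we can reliably transmit up to 0.2324 bits of information per channel use.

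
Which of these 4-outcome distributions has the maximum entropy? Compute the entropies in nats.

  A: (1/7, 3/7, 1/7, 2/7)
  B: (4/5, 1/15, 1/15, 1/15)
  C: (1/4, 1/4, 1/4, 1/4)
C

For a discrete distribution over n outcomes, entropy is maximized by the uniform distribution.

Computing entropies:
H(A) = 1.2770 nats
H(B) = 0.7201 nats
H(C) = 1.3863 nats

The uniform distribution (where all probabilities equal 1/4) achieves the maximum entropy of log_e(4) = 1.3863 nats.

Distribution C has the highest entropy.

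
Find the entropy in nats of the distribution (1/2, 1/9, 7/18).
0.9580 nats

Shannon entropy is H(X) = -Σ p(x) log p(x).

For P = (1/2, 1/9, 7/18):
H = -1/2 × log_e(1/2) -1/9 × log_e(1/9) -7/18 × log_e(7/18)
H = 0.9580 nats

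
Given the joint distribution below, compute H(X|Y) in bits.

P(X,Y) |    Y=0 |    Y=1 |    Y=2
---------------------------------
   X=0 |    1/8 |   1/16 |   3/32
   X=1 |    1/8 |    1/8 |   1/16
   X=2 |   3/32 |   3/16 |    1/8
1.5182 bits

Using the chain rule: H(X|Y) = H(X,Y) - H(Y)

First, compute H(X,Y) = 3.0931 bits

Marginal P(Y) = (11/32, 3/8, 9/32)
H(Y) = 1.5749 bits

H(X|Y) = H(X,Y) - H(Y) = 3.0931 - 1.5749 = 1.5182 bits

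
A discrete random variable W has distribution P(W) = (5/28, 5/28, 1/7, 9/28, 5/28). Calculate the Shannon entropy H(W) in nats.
1.5657 nats

Shannon entropy is H(X) = -Σ p(x) log p(x).

For P = (5/28, 5/28, 1/7, 9/28, 5/28):
H = -5/28 × log_e(5/28) -5/28 × log_e(5/28) -1/7 × log_e(1/7) -9/28 × log_e(9/28) -5/28 × log_e(5/28)
H = 1.5657 nats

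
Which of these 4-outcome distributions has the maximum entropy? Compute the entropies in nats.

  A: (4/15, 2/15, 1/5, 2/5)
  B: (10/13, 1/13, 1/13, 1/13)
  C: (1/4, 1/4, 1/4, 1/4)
C

For a discrete distribution over n outcomes, entropy is maximized by the uniform distribution.

Computing entropies:
H(A) = 1.3095 nats
H(B) = 0.7937 nats
H(C) = 1.3863 nats

The uniform distribution (where all probabilities equal 1/4) achieves the maximum entropy of log_e(4) = 1.3863 nats.

Distribution C has the highest entropy.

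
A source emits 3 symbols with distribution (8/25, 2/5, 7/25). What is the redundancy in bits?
0.0159 bits

Redundancy measures how far a source is from maximum entropy:
R = H_max - H(X)

Maximum entropy for 3 symbols: H_max = log_2(3) = 1.5850 bits
Actual entropy: H(X) = 1.5690 bits
Redundancy: R = 1.5850 - 1.5690 = 0.0159 bits

This redundancy represents potential for compression: the source could be compressed by 0.0159 bits per symbol.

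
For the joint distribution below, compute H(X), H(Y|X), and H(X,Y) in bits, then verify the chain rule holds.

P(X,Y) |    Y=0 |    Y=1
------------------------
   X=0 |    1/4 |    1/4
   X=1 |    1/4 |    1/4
H(X,Y) = 2.0000, H(X) = 1.0000, H(Y|X) = 1.0000 (all in bits)

Chain rule: H(X,Y) = H(X) + H(Y|X)

Left side — joint entropy directly:
H(X,Y) = -Σ p(x,y) log p(x,y) = 2.0000 bits

Right side — compute H(Y|X) from the conditional distributions:
P(X) = (1/2, 1/2), so H(X) = 1.0000 bits
H(Y|X) = Σ_x P(X=x) · H(Y|X=x):
  P(Y|X=0) = (1/2, 1/2), H(Y|X=0) = 1.0000, weight P(X=0) = 1/2
  P(Y|X=1) = (1/2, 1/2), H(Y|X=1) = 1.0000, weight P(X=1) = 1/2
H(Y|X) = 1.0000 bits

H(X) + H(Y|X) = 1.0000 + 1.0000 = 2.0000 bits

Both sides equal 2.0000 bits. ✓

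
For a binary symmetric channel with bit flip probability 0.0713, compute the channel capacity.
0.6292 bits

For a binary symmetric channel (BSC) with error probability p:
Capacity C = 1 - H(p) bits per symbol

where H(p) = -p log₂(p) - (1-p) log₂(1-p) is the binary entropy function.

H(0.0713) = 0.3708 bits
C = 1 - 0.3708 = 0.6292 bits per symbol

This means we can reliably transmit up to 0.6292 bits of information per channel use.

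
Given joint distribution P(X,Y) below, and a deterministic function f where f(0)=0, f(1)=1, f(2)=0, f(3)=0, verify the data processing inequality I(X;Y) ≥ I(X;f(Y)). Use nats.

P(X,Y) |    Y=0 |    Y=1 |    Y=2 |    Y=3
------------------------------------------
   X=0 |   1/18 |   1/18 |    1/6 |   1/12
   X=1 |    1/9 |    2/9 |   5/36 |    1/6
I(X;Y) = 0.0393, I(X;f(Y)) = 0.0230, inequality holds: 0.0393 ≥ 0.0230

Data Processing Inequality: For any Markov chain X → Y → Z, we have I(X;Y) ≥ I(X;Z).

Here Z = f(Y) is a deterministic function of Y, forming X → Y → Z.

Original I(X;Y) = 0.0393 nats

After applying f:
P(X,Z) where Z=f(Y):
- P(X,Z=0) = P(X,Y=0) + P(X,Y=2) + P(X,Y=3)
- P(X,Z=1) = P(X,Y=1)

I(X;Z) = I(X;f(Y)) = 0.0230 nats

Verification: 0.0393 ≥ 0.0230 ✓

Information cannot be created by processing; the function f can only lose information about X.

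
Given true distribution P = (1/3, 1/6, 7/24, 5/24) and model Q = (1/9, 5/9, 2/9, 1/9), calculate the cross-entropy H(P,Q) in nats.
1.7268 nats

Cross-entropy: H(P,Q) = -Σ p(x) log q(x)

Alternatively: H(P,Q) = H(P) + D_KL(P||Q)
H(P) = 1.3510 nats
D_KL(P||Q) = 0.3758 nats

H(P,Q) = 1.3510 + 0.3758 = 1.7268 nats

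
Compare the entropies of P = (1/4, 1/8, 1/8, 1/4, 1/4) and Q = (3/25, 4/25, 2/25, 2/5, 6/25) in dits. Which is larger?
P

Computing entropies in dits:
H(P) = 0.6773
H(Q) = 0.6335

Distribution P has higher entropy.

Intuition: The distribution closer to uniform (more spread out) has higher entropy.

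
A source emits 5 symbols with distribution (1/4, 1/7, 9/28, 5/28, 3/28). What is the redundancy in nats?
0.0731 nats

Redundancy measures how far a source is from maximum entropy:
R = H_max - H(X)

Maximum entropy for 5 symbols: H_max = log_e(5) = 1.6094 nats
Actual entropy: H(X) = 1.5363 nats
Redundancy: R = 1.6094 - 1.5363 = 0.0731 nats

This redundancy represents potential for compression: the source could be compressed by 0.0731 nats per symbol.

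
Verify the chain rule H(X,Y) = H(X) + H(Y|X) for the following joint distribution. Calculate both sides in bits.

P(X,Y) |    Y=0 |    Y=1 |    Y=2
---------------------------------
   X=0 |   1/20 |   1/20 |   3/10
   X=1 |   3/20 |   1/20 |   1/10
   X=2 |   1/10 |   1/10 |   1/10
H(X,Y) = 2.9087, H(X) = 1.5710, H(Y|X) = 1.3377 (all in bits)

Chain rule: H(X,Y) = H(X) + H(Y|X)

Left side — joint entropy directly:
H(X,Y) = -Σ p(x,y) log p(x,y) = 2.9087 bits

Right side — compute H(Y|X) from the conditional distributions:
P(X) = (2/5, 3/10, 3/10), so H(X) = 1.5710 bits
H(Y|X) = Σ_x P(X=x) · H(Y|X=x):
  P(Y|X=0) = (1/8, 1/8, 3/4), H(Y|X=0) = 1.0613, weight P(X=0) = 2/5
  P(Y|X=1) = (1/2, 1/6, 1/3), H(Y|X=1) = 1.4591, weight P(X=1) = 3/10
  P(Y|X=2) = (1/3, 1/3, 1/3), H(Y|X=2) = 1.5850, weight P(X=2) = 3/10
H(Y|X) = 1.3377 bits

H(X) + H(Y|X) = 1.5710 + 1.3377 = 2.9087 bits

Both sides equal 2.9087 bits. ✓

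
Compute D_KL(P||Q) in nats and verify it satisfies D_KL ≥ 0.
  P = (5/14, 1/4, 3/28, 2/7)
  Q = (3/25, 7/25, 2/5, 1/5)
0.3220 nats

KL divergence satisfies the Gibbs inequality: D_KL(P||Q) ≥ 0 for all distributions P, Q.

D_KL(P||Q) = Σ p(x) log(p(x)/q(x))
Term by term:
  x=0: 5/14 × log_e[(5/14)/(3/25)] = 0.3895
  x=1: 1/4 × log_e[(1/4)/(7/25)] = -0.0283
  x=2: 3/28 × log_e[(3/28)/(2/5)] = -0.1411
  x=3: 2/7 × log_e[(2/7)/(1/5)] = 0.1019
D_KL(P||Q) = 0.3220 nats

D_KL(P||Q) = 0.3220 ≥ 0 ✓

This non-negativity is a fundamental property: relative entropy cannot be negative because it measures how different Q is from P.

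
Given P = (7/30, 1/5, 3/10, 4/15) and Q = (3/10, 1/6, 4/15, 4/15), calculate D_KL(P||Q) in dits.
0.0057 dits

KL divergence: D_KL(P||Q) = Σ p(x) log(p(x)/q(x))

Computing term by term:
  x=0: 7/30 × log_10[(7/30)/(3/10)] = 7/30 × -0.1091 = -0.0255
  x=1: 1/5 × log_10[(1/5)/(1/6)] = 1/5 × 0.0792 = 0.0158
  x=2: 3/10 × log_10[(3/10)/(4/15)] = 3/10 × 0.0512 = 0.0153
  x=3: 4/15 × log_10[(4/15)/(4/15)] = 4/15 × 0.0000 = 0.0000

D_KL(P||Q) = 0.0057 dits

Note: KL divergence is always non-negative and equals 0 iff P = Q.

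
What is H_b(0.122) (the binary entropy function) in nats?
0.3709 nats

The binary entropy function is:
H(p) = -p log(p) - (1-p) log(1-p)

H(0.122) = -0.122 × log_e(0.122) - 0.878 × log_e(0.878)
H(0.122) = 0.3709 nats

Note: Binary entropy is maximized at p=0.5 (H=1 bit) and minimized at p=0 or p=1 (H=0).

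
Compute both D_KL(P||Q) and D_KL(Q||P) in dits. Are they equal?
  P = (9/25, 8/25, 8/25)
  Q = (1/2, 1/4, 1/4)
D_KL(P||Q) = 0.0173, D_KL(Q||P) = 0.0177

KL divergence is not symmetric: D_KL(P||Q) ≠ D_KL(Q||P) in general.

D_KL(P||Q) = 0.0173 dits
D_KL(Q||P) = 0.0177 dits

No, they are not equal!

This asymmetry is why KL divergence is not a true distance metric.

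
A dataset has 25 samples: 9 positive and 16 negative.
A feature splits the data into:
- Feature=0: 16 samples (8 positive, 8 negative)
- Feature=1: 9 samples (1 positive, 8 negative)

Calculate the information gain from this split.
0.1215 bits

Information Gain = H(Y) - H(Y|Feature)

Before split:
P(positive) = 9/25 = 0.3600
H(Y) = 0.9427 bits

After split:
Feature=0: H = 1.0000 bits (weight = 16/25)
Feature=1: H = 0.5033 bits (weight = 9/25)
H(Y|Feature) = (16/25)×1.0000 + (9/25)×0.5033 = 0.8212 bits

Information Gain = 0.9427 - 0.8212 = 0.1215 bits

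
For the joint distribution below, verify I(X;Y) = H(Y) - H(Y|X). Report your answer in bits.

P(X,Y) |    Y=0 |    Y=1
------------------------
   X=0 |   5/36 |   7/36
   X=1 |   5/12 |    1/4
I(X;Y) = 0.0282 bits

Mutual information has multiple equivalent forms:
- I(X;Y) = H(X) - H(X|Y)
- I(X;Y) = H(Y) - H(Y|X)
- I(X;Y) = H(X) + H(Y) - H(X,Y)

Computing all quantities:
H(X) = 0.9183, H(Y) = 0.9911, H(X,Y) = 1.8812
H(X|Y) = 0.8901, H(Y|X) = 0.9629

Verification:
H(X) - H(X|Y) = 0.9183 - 0.8901 = 0.0282
H(Y) - H(Y|X) = 0.9911 - 0.9629 = 0.0282
H(X) + H(Y) - H(X,Y) = 0.9183 + 0.9911 - 1.8812 = 0.0282

All forms give I(X;Y) = 0.0282 bits. ✓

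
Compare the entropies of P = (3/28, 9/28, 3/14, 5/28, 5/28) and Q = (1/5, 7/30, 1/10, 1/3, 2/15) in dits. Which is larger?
P

Computing entropies in dits:
H(P) = 0.6729
H(Q) = 0.6630

Distribution P has higher entropy.

Intuition: The distribution closer to uniform (more spread out) has higher entropy.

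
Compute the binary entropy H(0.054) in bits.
0.3032 bits

The binary entropy function is:
H(p) = -p log(p) - (1-p) log(1-p)

H(0.054) = -0.054 × log_2(0.054) - 0.946 × log_2(0.946)
H(0.054) = 0.3032 bits

Note: Binary entropy is maximized at p=0.5 (H=1 bit) and minimized at p=0 or p=1 (H=0).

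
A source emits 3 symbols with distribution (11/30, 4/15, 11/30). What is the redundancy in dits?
0.0045 dits

Redundancy measures how far a source is from maximum entropy:
R = H_max - H(X)

Maximum entropy for 3 symbols: H_max = log_10(3) = 0.4771 dits
Actual entropy: H(X) = 0.4726 dits
Redundancy: R = 0.4771 - 0.4726 = 0.0045 dits

This redundancy represents potential for compression: the source could be compressed by 0.0045 dits per symbol.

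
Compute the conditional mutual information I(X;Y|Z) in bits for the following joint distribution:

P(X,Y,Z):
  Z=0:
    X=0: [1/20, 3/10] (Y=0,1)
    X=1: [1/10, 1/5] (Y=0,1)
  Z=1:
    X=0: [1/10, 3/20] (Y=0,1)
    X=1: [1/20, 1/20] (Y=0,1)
0.0261 bits

Conditional mutual information: I(X;Y|Z) = H(X|Z) + H(Y|Z) - H(X,Y|Z)

H(Z) = 0.9341
H(X,Z) = 1.8834 → H(X|Z) = 0.9493
H(Y,Z) = 1.7855 → H(Y|Z) = 0.8514
H(X,Y,Z) = 2.7087 → H(X,Y|Z) = 1.7746

I(X;Y|Z) = 0.9493 + 0.8514 - 1.7746 = 0.0261 bits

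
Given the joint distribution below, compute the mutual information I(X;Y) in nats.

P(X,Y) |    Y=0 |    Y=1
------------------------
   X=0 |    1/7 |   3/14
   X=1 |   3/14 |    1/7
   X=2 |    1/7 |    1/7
0.0144 nats

Mutual information: I(X;Y) = H(X) + H(Y) - H(X,Y)

Marginals:
P(X) = (5/14, 5/14, 2/7), H(X) = 1.0934 nats
P(Y) = (1/2, 1/2), H(Y) = 0.6931 nats

Joint entropy: H(X,Y) = 1.7721 nats

I(X;Y) = 1.0934 + 0.6931 - 1.7721 = 0.0144 nats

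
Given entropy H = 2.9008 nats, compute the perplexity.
18.1887

Perplexity is e^H (or exp(H) for natural log).

H = 2.9008 nats
Perplexity = e^2.9008 = 18.1887

Interpretation: The model's uncertainty is equivalent to choosing uniformly among 18.2 options.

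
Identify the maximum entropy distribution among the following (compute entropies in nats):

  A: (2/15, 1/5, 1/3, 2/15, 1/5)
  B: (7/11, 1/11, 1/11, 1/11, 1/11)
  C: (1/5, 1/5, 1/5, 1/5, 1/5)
C

For a discrete distribution over n outcomes, entropy is maximized by the uniform distribution.

Computing entropies:
H(A) = 1.5473 nats
H(B) = 1.1596 nats
H(C) = 1.6094 nats

The uniform distribution (where all probabilities equal 1/5) achieves the maximum entropy of log_e(5) = 1.6094 nats.

Distribution C has the highest entropy.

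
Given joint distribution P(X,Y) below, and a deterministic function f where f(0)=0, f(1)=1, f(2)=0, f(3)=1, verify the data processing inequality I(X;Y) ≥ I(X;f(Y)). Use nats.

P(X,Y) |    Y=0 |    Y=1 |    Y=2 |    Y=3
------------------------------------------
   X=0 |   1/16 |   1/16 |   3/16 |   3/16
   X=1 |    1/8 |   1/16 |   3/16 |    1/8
I(X;Y) = 0.0169, I(X;f(Y)) = 0.0080, inequality holds: 0.0169 ≥ 0.0080

Data Processing Inequality: For any Markov chain X → Y → Z, we have I(X;Y) ≥ I(X;Z).

Here Z = f(Y) is a deterministic function of Y, forming X → Y → Z.

Original I(X;Y) = 0.0169 nats

After applying f:
P(X,Z) where Z=f(Y):
- P(X,Z=0) = P(X,Y=0) + P(X,Y=2)
- P(X,Z=1) = P(X,Y=1) + P(X,Y=3)

I(X;Z) = I(X;f(Y)) = 0.0080 nats

Verification: 0.0169 ≥ 0.0080 ✓

Information cannot be created by processing; the function f can only lose information about X.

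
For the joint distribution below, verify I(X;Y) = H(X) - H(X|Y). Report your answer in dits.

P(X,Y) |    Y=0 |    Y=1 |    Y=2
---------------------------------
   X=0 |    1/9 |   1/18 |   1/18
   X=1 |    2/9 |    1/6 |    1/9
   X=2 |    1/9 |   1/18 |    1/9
I(X;Y) = 0.0076 dits

Mutual information has multiple equivalent forms:
- I(X;Y) = H(X) - H(X|Y)
- I(X;Y) = H(Y) - H(Y|X)
- I(X;Y) = H(X) + H(Y) - H(X,Y)

Computing all quantities:
H(X) = 0.4502, H(Y) = 0.4656, H(X,Y) = 0.9082
H(X|Y) = 0.4426, H(Y|X) = 0.4580

Verification:
H(X) - H(X|Y) = 0.4502 - 0.4426 = 0.0076
H(Y) - H(Y|X) = 0.4656 - 0.4580 = 0.0076
H(X) + H(Y) - H(X,Y) = 0.4502 + 0.4656 - 0.9082 = 0.0076

All forms give I(X;Y) = 0.0076 dits. ✓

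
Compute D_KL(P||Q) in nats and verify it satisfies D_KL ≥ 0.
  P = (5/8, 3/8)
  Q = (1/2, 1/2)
0.0316 nats

KL divergence satisfies the Gibbs inequality: D_KL(P||Q) ≥ 0 for all distributions P, Q.

D_KL(P||Q) = Σ p(x) log(p(x)/q(x))
Term by term:
  x=0: 5/8 × log_e[(5/8)/(1/2)] = 0.1395
  x=1: 3/8 × log_e[(3/8)/(1/2)] = -0.1079
D_KL(P||Q) = 0.0316 nats

D_KL(P||Q) = 0.0316 ≥ 0 ✓

This non-negativity is a fundamental property: relative entropy cannot be negative because it measures how different Q is from P.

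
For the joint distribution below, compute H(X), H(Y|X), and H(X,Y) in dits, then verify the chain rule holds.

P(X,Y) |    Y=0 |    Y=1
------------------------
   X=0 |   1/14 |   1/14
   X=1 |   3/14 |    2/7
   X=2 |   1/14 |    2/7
H(X,Y) = 0.6999, H(X) = 0.4309, H(Y|X) = 0.2689 (all in dits)

Chain rule: H(X,Y) = H(X) + H(Y|X)

Left side — joint entropy directly:
H(X,Y) = -Σ p(x,y) log p(x,y) = 0.6999 dits

Right side — compute H(Y|X) from the conditional distributions:
P(X) = (1/7, 1/2, 5/14), so H(X) = 0.4309 dits
H(Y|X) = Σ_x P(X=x) · H(Y|X=x):
  P(Y|X=0) = (1/2, 1/2), H(Y|X=0) = 0.3010, weight P(X=0) = 1/7
  P(Y|X=1) = (3/7, 4/7), H(Y|X=1) = 0.2966, weight P(X=1) = 1/2
  P(Y|X=2) = (1/5, 4/5), H(Y|X=2) = 0.2173, weight P(X=2) = 5/14
H(Y|X) = 0.2689 dits

H(X) + H(Y|X) = 0.4309 + 0.2689 = 0.6999 dits

Both sides equal 0.6999 dits. ✓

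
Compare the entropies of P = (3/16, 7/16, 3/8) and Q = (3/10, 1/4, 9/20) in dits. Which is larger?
Q

Computing entropies in dits:
H(P) = 0.4531
H(Q) = 0.4634

Distribution Q has higher entropy.

Intuition: The distribution closer to uniform (more spread out) has higher entropy.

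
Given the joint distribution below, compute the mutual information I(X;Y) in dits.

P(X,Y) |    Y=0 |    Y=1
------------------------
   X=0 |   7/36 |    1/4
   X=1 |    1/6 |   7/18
0.0044 dits

Mutual information: I(X;Y) = H(X) + H(Y) - H(X,Y)

Marginals:
P(X) = (4/9, 5/9), H(X) = 0.2983 dits
P(Y) = (13/36, 23/36), H(Y) = 0.2841 dits

Joint entropy: H(X,Y) = 0.5780 dits

I(X;Y) = 0.2983 + 0.2841 - 0.5780 = 0.0044 dits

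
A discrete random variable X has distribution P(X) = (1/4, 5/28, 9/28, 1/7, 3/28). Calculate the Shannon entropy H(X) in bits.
2.2165 bits

Shannon entropy is H(X) = -Σ p(x) log p(x).

For P = (1/4, 5/28, 9/28, 1/7, 3/28):
H = -1/4 × log_2(1/4) -5/28 × log_2(5/28) -9/28 × log_2(9/28) -1/7 × log_2(1/7) -3/28 × log_2(3/28)
H = 2.2165 bits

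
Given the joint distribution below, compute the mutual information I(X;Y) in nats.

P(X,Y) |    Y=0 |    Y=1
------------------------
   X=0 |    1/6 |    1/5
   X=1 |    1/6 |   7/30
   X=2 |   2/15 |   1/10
0.0073 nats

Mutual information: I(X;Y) = H(X) + H(Y) - H(X,Y)

Marginals:
P(X) = (11/30, 2/5, 7/30), H(X) = 1.0740 nats
P(Y) = (7/15, 8/15), H(Y) = 0.6909 nats

Joint entropy: H(X,Y) = 1.7576 nats

I(X;Y) = 1.0740 + 0.6909 - 1.7576 = 0.0073 nats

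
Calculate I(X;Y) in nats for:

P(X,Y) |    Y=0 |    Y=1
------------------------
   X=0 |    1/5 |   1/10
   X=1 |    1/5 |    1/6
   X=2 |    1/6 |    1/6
0.0096 nats

Mutual information: I(X;Y) = H(X) + H(Y) - H(X,Y)

Marginals:
P(X) = (3/10, 11/30, 1/3), H(X) = 1.0953 nats
P(Y) = (17/30, 13/30), H(Y) = 0.6842 nats

Joint entropy: H(X,Y) = 1.7699 nats

I(X;Y) = 1.0953 + 0.6842 - 1.7699 = 0.0096 nats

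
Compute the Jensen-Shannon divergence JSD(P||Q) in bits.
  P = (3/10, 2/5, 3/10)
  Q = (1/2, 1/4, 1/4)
0.0325 bits

Jensen-Shannon divergence is:
JSD(P||Q) = 0.5 × D_KL(P||M) + 0.5 × D_KL(Q||M)
where M = 0.5 × (P + Q) is the mixture distribution.

M = 0.5 × (3/10, 2/5, 3/10) + 0.5 × (1/2, 1/4, 1/4) = (2/5, 13/40, 11/40)

D_KL(P||M) = 0.0330 bits
D_KL(Q||M) = 0.0320 bits

JSD(P||Q) = 0.5 × 0.0330 + 0.5 × 0.0320 = 0.0325 bits

Unlike KL divergence, JSD is symmetric and bounded: 0 ≤ JSD ≤ log(2).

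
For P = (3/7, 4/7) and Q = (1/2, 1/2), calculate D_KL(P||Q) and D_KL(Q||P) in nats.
D_KL(P||Q) = 0.0102, D_KL(Q||P) = 0.0103

KL divergence is not symmetric: D_KL(P||Q) ≠ D_KL(Q||P) in general.

D_KL(P||Q) = 0.0102 nats
D_KL(Q||P) = 0.0103 nats

No, they are not equal!

This asymmetry is why KL divergence is not a true distance metric.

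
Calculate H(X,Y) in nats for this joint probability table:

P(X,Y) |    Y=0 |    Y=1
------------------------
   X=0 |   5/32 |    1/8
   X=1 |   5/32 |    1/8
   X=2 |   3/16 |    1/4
1.7604 nats

Joint entropy is H(X,Y) = -Σ_{x,y} p(x,y) log p(x,y).

Summing over all non-zero entries:
H(X,Y) = -[5/32·log_e(5/32) + 1/8·log_e(1/8) + 5/32·log_e(5/32) + 1/8·log_e(1/8) + 3/16·log_e(3/16) + 1/4·log_e(1/4)]
H(X,Y) = 1.7604 nats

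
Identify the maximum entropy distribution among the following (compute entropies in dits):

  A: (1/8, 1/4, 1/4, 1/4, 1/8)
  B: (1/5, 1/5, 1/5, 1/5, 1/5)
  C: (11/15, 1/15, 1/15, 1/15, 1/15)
B

For a discrete distribution over n outcomes, entropy is maximized by the uniform distribution.

Computing entropies:
H(A) = 0.6773 dits
H(B) = 0.6990 dits
H(C) = 0.4124 dits

The uniform distribution (where all probabilities equal 1/5) achieves the maximum entropy of log_10(5) = 0.6990 dits.

Distribution B has the highest entropy.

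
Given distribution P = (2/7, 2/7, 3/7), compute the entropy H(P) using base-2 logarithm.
1.5567 bits

Shannon entropy is H(X) = -Σ p(x) log p(x).

For P = (2/7, 2/7, 3/7):
H = -2/7 × log_2(2/7) -2/7 × log_2(2/7) -3/7 × log_2(3/7)
H = 1.5567 bits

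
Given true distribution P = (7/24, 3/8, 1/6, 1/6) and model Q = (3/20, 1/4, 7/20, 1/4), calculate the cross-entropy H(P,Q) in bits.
2.1340 bits

Cross-entropy: H(P,Q) = -Σ p(x) log q(x)

Alternatively: H(P,Q) = H(P) + D_KL(P||Q)
H(P) = 1.9108 bits
D_KL(P||Q) = 0.2233 bits

H(P,Q) = 1.9108 + 0.2233 = 2.1340 bits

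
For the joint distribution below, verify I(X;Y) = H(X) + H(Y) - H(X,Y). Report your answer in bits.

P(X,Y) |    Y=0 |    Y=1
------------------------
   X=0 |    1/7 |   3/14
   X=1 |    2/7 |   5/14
I(X;Y) = 0.0013 bits

Mutual information has multiple equivalent forms:
- I(X;Y) = H(X) - H(X|Y)
- I(X;Y) = H(Y) - H(Y|X)
- I(X;Y) = H(X) + H(Y) - H(X,Y)

Computing all quantities:
H(X) = 0.9403, H(Y) = 0.9852, H(X,Y) = 1.9242
H(X|Y) = 0.9389, H(Y|X) = 0.9839

Verification:
H(X) - H(X|Y) = 0.9403 - 0.9389 = 0.0013
H(Y) - H(Y|X) = 0.9852 - 0.9839 = 0.0013
H(X) + H(Y) - H(X,Y) = 0.9403 + 0.9852 - 1.9242 = 0.0013

All forms give I(X;Y) = 0.0013 bits. ✓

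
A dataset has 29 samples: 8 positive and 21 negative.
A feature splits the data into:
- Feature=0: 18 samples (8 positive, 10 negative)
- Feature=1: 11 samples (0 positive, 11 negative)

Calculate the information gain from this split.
0.2346 bits

Information Gain = H(Y) - H(Y|Feature)

Before split:
P(positive) = 8/29 = 0.2759
H(Y) = 0.8498 bits

After split:
Feature=0: H = 0.9911 bits (weight = 18/29)
Feature=1: H = 0.0000 bits (weight = 11/29)
H(Y|Feature) = (18/29)×0.9911 + (11/29)×0.0000 = 0.6152 bits

Information Gain = 0.8498 - 0.6152 = 0.2346 bits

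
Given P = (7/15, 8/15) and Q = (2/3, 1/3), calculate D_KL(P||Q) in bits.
0.1215 bits

KL divergence: D_KL(P||Q) = Σ p(x) log(p(x)/q(x))

Computing term by term:
  x=0: 7/15 × log_2[(7/15)/(2/3)] = 7/15 × -0.5146 = -0.2401
  x=1: 8/15 × log_2[(8/15)/(1/3)] = 8/15 × 0.6781 = 0.3616

D_KL(P||Q) = 0.1215 bits

Note: KL divergence is always non-negative and equals 0 iff P = Q.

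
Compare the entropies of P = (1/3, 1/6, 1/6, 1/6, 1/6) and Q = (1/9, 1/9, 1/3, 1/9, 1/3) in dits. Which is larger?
P

Computing entropies in dits:
H(P) = 0.6778
H(Q) = 0.6362

Distribution P has higher entropy.

Intuition: The distribution closer to uniform (more spread out) has higher entropy.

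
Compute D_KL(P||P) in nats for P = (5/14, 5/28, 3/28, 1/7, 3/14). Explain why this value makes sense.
0.0000 nats

KL divergence satisfies the Gibbs inequality: D_KL(P||Q) ≥ 0 for all distributions P, Q.

D_KL(P||Q) = Σ p(x) log(p(x)/q(x))
Each term is p(x) × log_e(p(x)/p(x)) = p(x) × log_e(1) = 0, so the sum is 0.
D_KL(P||Q) = 0.0000 nats

When P = Q, the KL divergence is exactly 0, as there is no 'divergence' between identical distributions.

This non-negativity is a fundamental property: relative entropy cannot be negative because it measures how different Q is from P.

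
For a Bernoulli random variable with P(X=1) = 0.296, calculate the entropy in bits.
0.8763 bits

The binary entropy function is:
H(p) = -p log(p) - (1-p) log(1-p)

H(0.296) = -0.296 × log_2(0.296) - 0.704 × log_2(0.704)
H(0.296) = 0.8763 bits

Note: Binary entropy is maximized at p=0.5 (H=1 bit) and minimized at p=0 or p=1 (H=0).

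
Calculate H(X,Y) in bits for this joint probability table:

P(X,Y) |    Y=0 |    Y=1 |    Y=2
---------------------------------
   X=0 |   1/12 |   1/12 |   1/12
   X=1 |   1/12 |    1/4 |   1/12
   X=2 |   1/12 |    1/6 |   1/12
3.0221 bits

Joint entropy is H(X,Y) = -Σ_{x,y} p(x,y) log p(x,y).

Summing over all non-zero entries:
H(X,Y) = -[1/12·log_2(1/12) + 1/12·log_2(1/12) + 1/12·log_2(1/12) + 1/12·log_2(1/12) + 1/4·log_2(1/4) + 1/12·log_2(1/12) + 1/12·log_2(1/12) + 1/6·log_2(1/6) + 1/12·log_2(1/12)]
H(X,Y) = 3.0221 bits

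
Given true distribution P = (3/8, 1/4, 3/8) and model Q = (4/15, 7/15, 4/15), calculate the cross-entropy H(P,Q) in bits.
1.7051 bits

Cross-entropy: H(P,Q) = -Σ p(x) log q(x)

Alternatively: H(P,Q) = H(P) + D_KL(P||Q)
H(P) = 1.5613 bits
D_KL(P||Q) = 0.1438 bits

H(P,Q) = 1.5613 + 0.1438 = 1.7051 bits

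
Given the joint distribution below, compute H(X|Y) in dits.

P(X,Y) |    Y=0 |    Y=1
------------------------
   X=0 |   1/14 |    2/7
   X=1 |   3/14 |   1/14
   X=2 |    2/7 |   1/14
0.4033 dits

Using the chain rule: H(X|Y) = H(X,Y) - H(Y)

First, compute H(X,Y) = 0.6999 dits

Marginal P(Y) = (4/7, 3/7)
H(Y) = 0.2966 dits

H(X|Y) = H(X,Y) - H(Y) = 0.6999 - 0.2966 = 0.4033 dits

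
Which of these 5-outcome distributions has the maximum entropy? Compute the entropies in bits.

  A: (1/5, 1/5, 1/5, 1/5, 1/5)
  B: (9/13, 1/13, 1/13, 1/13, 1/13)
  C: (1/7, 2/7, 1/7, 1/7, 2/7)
A

For a discrete distribution over n outcomes, entropy is maximized by the uniform distribution.

Computing entropies:
H(A) = 2.3219 bits
H(B) = 1.5059 bits
H(C) = 2.2359 bits

The uniform distribution (where all probabilities equal 1/5) achieves the maximum entropy of log_2(5) = 2.3219 bits.

Distribution A has the highest entropy.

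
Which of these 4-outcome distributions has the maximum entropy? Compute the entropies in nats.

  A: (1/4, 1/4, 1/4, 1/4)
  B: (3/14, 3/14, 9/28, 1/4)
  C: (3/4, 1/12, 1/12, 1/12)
A

For a discrete distribution over n outcomes, entropy is maximized by the uniform distribution.

Computing entropies:
H(A) = 1.3863 nats
H(B) = 1.3716 nats
H(C) = 0.8370 nats

The uniform distribution (where all probabilities equal 1/4) achieves the maximum entropy of log_e(4) = 1.3863 nats.

Distribution A has the highest entropy.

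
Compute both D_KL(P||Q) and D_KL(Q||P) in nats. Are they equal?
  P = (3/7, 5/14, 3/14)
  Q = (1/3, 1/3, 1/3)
D_KL(P||Q) = 0.0377, D_KL(Q||P) = 0.0405

KL divergence is not symmetric: D_KL(P||Q) ≠ D_KL(Q||P) in general.

D_KL(P||Q) = 0.0377 nats
D_KL(Q||P) = 0.0405 nats

No, they are not equal!

This asymmetry is why KL divergence is not a true distance metric.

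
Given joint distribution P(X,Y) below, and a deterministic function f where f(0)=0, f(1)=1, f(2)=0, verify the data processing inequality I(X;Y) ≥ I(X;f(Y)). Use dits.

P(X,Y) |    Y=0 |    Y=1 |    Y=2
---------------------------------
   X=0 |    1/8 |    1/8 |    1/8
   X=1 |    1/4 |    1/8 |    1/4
I(X;Y) = 0.0047, I(X;f(Y)) = 0.0047, inequality holds: 0.0047 ≥ 0.0047

Data Processing Inequality: For any Markov chain X → Y → Z, we have I(X;Y) ≥ I(X;Z).

Here Z = f(Y) is a deterministic function of Y, forming X → Y → Z.

Original I(X;Y) = 0.0047 dits

After applying f:
P(X,Z) where Z=f(Y):
- P(X,Z=0) = P(X,Y=0) + P(X,Y=2)
- P(X,Z=1) = P(X,Y=1)

I(X;Z) = I(X;f(Y)) = 0.0047 dits

Verification: 0.0047 ≥ 0.0047 ✓

Information cannot be created by processing; the function f can only lose information about X.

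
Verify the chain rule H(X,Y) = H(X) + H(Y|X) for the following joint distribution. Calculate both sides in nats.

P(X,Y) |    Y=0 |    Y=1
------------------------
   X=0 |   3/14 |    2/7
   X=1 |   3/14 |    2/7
H(X,Y) = 1.3761, H(X) = 0.6931, H(Y|X) = 0.6829 (all in nats)

Chain rule: H(X,Y) = H(X) + H(Y|X)

Left side — joint entropy directly:
H(X,Y) = -Σ p(x,y) log p(x,y) = 1.3761 nats

Right side — compute H(Y|X) from the conditional distributions:
P(X) = (1/2, 1/2), so H(X) = 0.6931 nats
H(Y|X) = Σ_x P(X=x) · H(Y|X=x):
  P(Y|X=0) = (3/7, 4/7), H(Y|X=0) = 0.6829, weight P(X=0) = 1/2
  P(Y|X=1) = (3/7, 4/7), H(Y|X=1) = 0.6829, weight P(X=1) = 1/2
H(Y|X) = 0.6829 nats

H(X) + H(Y|X) = 0.6931 + 0.6829 = 1.3761 nats

Both sides equal 1.3761 nats. ✓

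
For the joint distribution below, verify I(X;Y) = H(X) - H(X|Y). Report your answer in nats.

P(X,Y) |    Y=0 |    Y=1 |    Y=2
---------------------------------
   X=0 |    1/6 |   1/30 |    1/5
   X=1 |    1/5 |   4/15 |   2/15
I(X;Y) = 0.0914 nats

Mutual information has multiple equivalent forms:
- I(X;Y) = H(X) - H(X|Y)
- I(X;Y) = H(Y) - H(Y|X)
- I(X;Y) = H(X) + H(Y) - H(X,Y)

Computing all quantities:
H(X) = 0.6730, H(Y) = 1.0953, H(X,Y) = 1.6769
H(X|Y) = 0.5816, H(Y|X) = 1.0039

Verification:
H(X) - H(X|Y) = 0.6730 - 0.5816 = 0.0914
H(Y) - H(Y|X) = 1.0953 - 1.0039 = 0.0914
H(X) + H(Y) - H(X,Y) = 0.6730 + 1.0953 - 1.6769 = 0.0914

All forms give I(X;Y) = 0.0914 nats. ✓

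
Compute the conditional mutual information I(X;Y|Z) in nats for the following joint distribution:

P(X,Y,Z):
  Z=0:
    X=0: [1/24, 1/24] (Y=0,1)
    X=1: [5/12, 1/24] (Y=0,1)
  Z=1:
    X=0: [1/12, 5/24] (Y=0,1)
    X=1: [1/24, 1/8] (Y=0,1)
0.0355 nats

Conditional mutual information: I(X;Y|Z) = H(X|Z) + H(Y|Z) - H(X,Y|Z)

H(Z) = 0.6897
H(X,Z) = 1.2227 → H(X|Z) = 0.5330
H(Y,Z) = 1.1908 → H(Y|Z) = 0.5011
H(X,Y,Z) = 1.6883 → H(X,Y|Z) = 0.9986

I(X;Y|Z) = 0.5330 + 0.5011 - 0.9986 = 0.0355 nats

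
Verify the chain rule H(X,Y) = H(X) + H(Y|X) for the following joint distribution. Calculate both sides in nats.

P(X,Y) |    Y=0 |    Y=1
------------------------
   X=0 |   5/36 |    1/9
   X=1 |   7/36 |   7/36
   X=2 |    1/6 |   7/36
H(X,Y) = 1.7722, H(X) = 1.0817, H(Y|X) = 0.6905 (all in nats)

Chain rule: H(X,Y) = H(X) + H(Y|X)

Left side — joint entropy directly:
H(X,Y) = -Σ p(x,y) log p(x,y) = 1.7722 nats

Right side — compute H(Y|X) from the conditional distributions:
P(X) = (1/4, 7/18, 13/36), so H(X) = 1.0817 nats
H(Y|X) = Σ_x P(X=x) · H(Y|X=x):
  P(Y|X=0) = (5/9, 4/9), H(Y|X=0) = 0.6870, weight P(X=0) = 1/4
  P(Y|X=1) = (1/2, 1/2), H(Y|X=1) = 0.6931, weight P(X=1) = 7/18
  P(Y|X=2) = (6/13, 7/13), H(Y|X=2) = 0.6902, weight P(X=2) = 13/36
H(Y|X) = 0.6905 nats

H(X) + H(Y|X) = 1.0817 + 0.6905 = 1.7722 nats

Both sides equal 1.7722 nats. ✓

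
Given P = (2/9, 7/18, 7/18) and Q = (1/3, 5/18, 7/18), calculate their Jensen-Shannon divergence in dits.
0.0044 dits

Jensen-Shannon divergence is:
JSD(P||Q) = 0.5 × D_KL(P||M) + 0.5 × D_KL(Q||M)
where M = 0.5 × (P + Q) is the mixture distribution.

M = 0.5 × (2/9, 7/18, 7/18) + 0.5 × (1/3, 5/18, 7/18) = (5/18, 1/3, 7/18)

D_KL(P||M) = 0.0045 dits
D_KL(Q||M) = 0.0044 dits

JSD(P||Q) = 0.5 × 0.0045 + 0.5 × 0.0044 = 0.0044 dits

Unlike KL divergence, JSD is symmetric and bounded: 0 ≤ JSD ≤ log(2).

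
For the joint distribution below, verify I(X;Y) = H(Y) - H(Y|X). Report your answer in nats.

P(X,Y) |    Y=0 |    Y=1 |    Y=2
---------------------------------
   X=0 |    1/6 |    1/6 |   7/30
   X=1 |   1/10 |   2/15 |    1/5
I(X;Y) = 0.0026 nats

Mutual information has multiple equivalent forms:
- I(X;Y) = H(X) - H(X|Y)
- I(X;Y) = H(Y) - H(Y|X)
- I(X;Y) = H(X) + H(Y) - H(X,Y)

Computing all quantities:
H(X) = 0.6842, H(Y) = 1.0760, H(X,Y) = 1.7576
H(X|Y) = 0.6816, H(Y|X) = 1.0734

Verification:
H(X) - H(X|Y) = 0.6842 - 0.6816 = 0.0026
H(Y) - H(Y|X) = 1.0760 - 1.0734 = 0.0026
H(X) + H(Y) - H(X,Y) = 0.6842 + 1.0760 - 1.7576 = 0.0026

All forms give I(X;Y) = 0.0026 nats. ✓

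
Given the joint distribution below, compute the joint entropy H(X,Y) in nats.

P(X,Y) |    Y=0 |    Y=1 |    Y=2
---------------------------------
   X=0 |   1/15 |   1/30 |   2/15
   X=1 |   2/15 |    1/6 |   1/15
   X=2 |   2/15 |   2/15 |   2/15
2.1163 nats

Joint entropy is H(X,Y) = -Σ_{x,y} p(x,y) log p(x,y).

Summing over all non-zero entries:
H(X,Y) = -[1/15·log_e(1/15) + 1/30·log_e(1/30) + 2/15·log_e(2/15) + 2/15·log_e(2/15) + 1/6·log_e(1/6) + 1/15·log_e(1/15) + 2/15·log_e(2/15) + 2/15·log_e(2/15) + 2/15·log_e(2/15)]
H(X,Y) = 2.1163 nats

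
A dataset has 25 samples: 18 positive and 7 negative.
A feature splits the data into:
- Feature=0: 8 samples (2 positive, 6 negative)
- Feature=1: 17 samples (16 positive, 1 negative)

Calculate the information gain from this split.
0.3764 bits

Information Gain = H(Y) - H(Y|Feature)

Before split:
P(positive) = 18/25 = 0.7200
H(Y) = 0.8555 bits

After split:
Feature=0: H = 0.8113 bits (weight = 8/25)
Feature=1: H = 0.3228 bits (weight = 17/25)
H(Y|Feature) = (8/25)×0.8113 + (17/25)×0.3228 = 0.4791 bits

Information Gain = 0.8555 - 0.4791 = 0.3764 bits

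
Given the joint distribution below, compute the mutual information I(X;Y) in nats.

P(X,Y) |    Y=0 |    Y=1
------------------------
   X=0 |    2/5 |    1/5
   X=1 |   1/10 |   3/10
0.0863 nats

Mutual information: I(X;Y) = H(X) + H(Y) - H(X,Y)

Marginals:
P(X) = (3/5, 2/5), H(X) = 0.6730 nats
P(Y) = (1/2, 1/2), H(Y) = 0.6931 nats

Joint entropy: H(X,Y) = 1.2799 nats

I(X;Y) = 0.6730 + 0.6931 - 1.2799 = 0.0863 nats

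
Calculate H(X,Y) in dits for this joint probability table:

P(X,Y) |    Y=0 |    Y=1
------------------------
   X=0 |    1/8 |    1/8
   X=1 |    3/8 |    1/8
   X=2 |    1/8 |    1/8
0.7242 dits

Joint entropy is H(X,Y) = -Σ_{x,y} p(x,y) log p(x,y).

Summing over all non-zero entries:
H(X,Y) = -[1/8·log_10(1/8) + 1/8·log_10(1/8) + 3/8·log_10(3/8) + 1/8·log_10(1/8) + 1/8·log_10(1/8) + 1/8·log_10(1/8)]
H(X,Y) = 0.7242 dits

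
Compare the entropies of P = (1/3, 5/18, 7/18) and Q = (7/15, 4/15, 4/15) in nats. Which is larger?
P

Computing entropies in nats:
H(P) = 1.0893
H(Q) = 1.0606

Distribution P has higher entropy.

Intuition: The distribution closer to uniform (more spread out) has higher entropy.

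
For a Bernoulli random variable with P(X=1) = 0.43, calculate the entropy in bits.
0.9858 bits

The binary entropy function is:
H(p) = -p log(p) - (1-p) log(1-p)

H(0.43) = -0.43 × log_2(0.43) - 0.57 × log_2(0.57)
H(0.43) = 0.9858 bits

Note: Binary entropy is maximized at p=0.5 (H=1 bit) and minimized at p=0 or p=1 (H=0).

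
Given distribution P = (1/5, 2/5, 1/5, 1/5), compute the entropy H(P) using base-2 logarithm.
1.9219 bits

Shannon entropy is H(X) = -Σ p(x) log p(x).

For P = (1/5, 2/5, 1/5, 1/5):
H = -1/5 × log_2(1/5) -2/5 × log_2(2/5) -1/5 × log_2(1/5) -1/5 × log_2(1/5)
H = 1.9219 bits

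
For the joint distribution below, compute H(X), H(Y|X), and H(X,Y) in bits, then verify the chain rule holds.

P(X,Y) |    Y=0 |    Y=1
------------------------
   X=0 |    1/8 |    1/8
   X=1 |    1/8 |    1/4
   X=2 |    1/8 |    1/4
H(X,Y) = 2.5000, H(X) = 1.5613, H(Y|X) = 0.9387 (all in bits)

Chain rule: H(X,Y) = H(X) + H(Y|X)

Left side — joint entropy directly:
H(X,Y) = -Σ p(x,y) log p(x,y) = 2.5000 bits

Right side — compute H(Y|X) from the conditional distributions:
P(X) = (1/4, 3/8, 3/8), so H(X) = 1.5613 bits
H(Y|X) = Σ_x P(X=x) · H(Y|X=x):
  P(Y|X=0) = (1/2, 1/2), H(Y|X=0) = 1.0000, weight P(X=0) = 1/4
  P(Y|X=1) = (1/3, 2/3), H(Y|X=1) = 0.9183, weight P(X=1) = 3/8
  P(Y|X=2) = (1/3, 2/3), H(Y|X=2) = 0.9183, weight P(X=2) = 3/8
H(Y|X) = 0.9387 bits

H(X) + H(Y|X) = 1.5613 + 0.9387 = 2.5000 bits

Both sides equal 2.5000 bits. ✓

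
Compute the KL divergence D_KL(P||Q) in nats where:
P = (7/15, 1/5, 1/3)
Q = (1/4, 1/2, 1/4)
0.2039 nats

KL divergence: D_KL(P||Q) = Σ p(x) log(p(x)/q(x))

Computing term by term:
  x=0: 7/15 × log_e[(7/15)/(1/4)] = 7/15 × 0.6242 = 0.2913
  x=1: 1/5 × log_e[(1/5)/(1/2)] = 1/5 × -0.9163 = -0.1833
  x=2: 1/3 × log_e[(1/3)/(1/4)] = 1/3 × 0.2877 = 0.0959

D_KL(P||Q) = 0.2039 nats

Note: KL divergence is always non-negative and equals 0 iff P = Q.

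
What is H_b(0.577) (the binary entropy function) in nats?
0.6812 nats

The binary entropy function is:
H(p) = -p log(p) - (1-p) log(1-p)

H(0.577) = -0.577 × log_e(0.577) - 0.423 × log_e(0.423)
H(0.577) = 0.6812 nats

Note: Binary entropy is maximized at p=0.5 (H=1 bit) and minimized at p=0 or p=1 (H=0).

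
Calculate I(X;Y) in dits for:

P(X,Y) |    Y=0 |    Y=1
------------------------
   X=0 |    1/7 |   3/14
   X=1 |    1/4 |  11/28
0.0000 dits

Mutual information: I(X;Y) = H(X) + H(Y) - H(X,Y)

Marginals:
P(X) = (5/14, 9/14), H(X) = 0.2831 dits
P(Y) = (11/28, 17/28), H(Y) = 0.2910 dits

Joint entropy: H(X,Y) = 0.5740 dits

I(X;Y) = 0.2831 + 0.2910 - 0.5740 = 0.0000 dits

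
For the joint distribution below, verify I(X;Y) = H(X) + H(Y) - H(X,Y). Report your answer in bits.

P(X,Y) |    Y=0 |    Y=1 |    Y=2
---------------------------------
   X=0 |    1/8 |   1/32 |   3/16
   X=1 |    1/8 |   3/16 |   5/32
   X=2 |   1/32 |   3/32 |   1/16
I(X;Y) = 0.1051 bits

Mutual information has multiple equivalent forms:
- I(X;Y) = H(X) - H(X|Y)
- I(X;Y) = H(Y) - H(Y|X)
- I(X;Y) = H(X) + H(Y) - H(X,Y)

Computing all quantities:
H(X) = 1.4948, H(Y) = 1.5671, H(X,Y) = 2.9567
H(X|Y) = 1.3897, H(Y|X) = 1.4620

Verification:
H(X) - H(X|Y) = 1.4948 - 1.3897 = 0.1051
H(Y) - H(Y|X) = 1.5671 - 1.4620 = 0.1051
H(X) + H(Y) - H(X,Y) = 1.4948 + 1.5671 - 2.9567 = 0.1051

All forms give I(X;Y) = 0.1051 bits. ✓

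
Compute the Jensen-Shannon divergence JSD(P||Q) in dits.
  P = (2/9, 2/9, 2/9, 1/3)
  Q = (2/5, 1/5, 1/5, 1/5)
0.0095 dits

Jensen-Shannon divergence is:
JSD(P||Q) = 0.5 × D_KL(P||M) + 0.5 × D_KL(Q||M)
where M = 0.5 × (P + Q) is the mixture distribution.

M = 0.5 × (2/9, 2/9, 2/9, 1/3) + 0.5 × (2/5, 1/5, 1/5, 1/5) = (0.311111, 0.211111, 0.211111, 4/15)

D_KL(P||M) = 0.0097 dits
D_KL(Q||M) = 0.0093 dits

JSD(P||Q) = 0.5 × 0.0097 + 0.5 × 0.0093 = 0.0095 dits

Unlike KL divergence, JSD is symmetric and bounded: 0 ≤ JSD ≤ log(2).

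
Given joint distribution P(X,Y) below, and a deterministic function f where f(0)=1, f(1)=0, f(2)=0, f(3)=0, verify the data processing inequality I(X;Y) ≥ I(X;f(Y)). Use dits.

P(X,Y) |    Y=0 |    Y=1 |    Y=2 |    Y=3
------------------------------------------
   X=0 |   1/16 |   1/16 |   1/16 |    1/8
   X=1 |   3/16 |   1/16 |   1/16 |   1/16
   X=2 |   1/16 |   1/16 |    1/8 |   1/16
I(X;Y) = 0.0313, I(X;f(Y)) = 0.0210, inequality holds: 0.0313 ≥ 0.0210

Data Processing Inequality: For any Markov chain X → Y → Z, we have I(X;Y) ≥ I(X;Z).

Here Z = f(Y) is a deterministic function of Y, forming X → Y → Z.

Original I(X;Y) = 0.0313 dits

After applying f:
P(X,Z) where Z=f(Y):
- P(X,Z=0) = P(X,Y=1) + P(X,Y=2) + P(X,Y=3)
- P(X,Z=1) = P(X,Y=0)

I(X;Z) = I(X;f(Y)) = 0.0210 dits

Verification: 0.0313 ≥ 0.0210 ✓

Information cannot be created by processing; the function f can only lose information about X.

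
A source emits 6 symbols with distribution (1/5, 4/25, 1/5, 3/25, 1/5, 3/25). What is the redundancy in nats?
0.0240 nats

Redundancy measures how far a source is from maximum entropy:
R = H_max - H(X)

Maximum entropy for 6 symbols: H_max = log_e(6) = 1.7918 nats
Actual entropy: H(X) = 1.7677 nats
Redundancy: R = 1.7918 - 1.7677 = 0.0240 nats

This redundancy represents potential for compression: the source could be compressed by 0.0240 nats per symbol.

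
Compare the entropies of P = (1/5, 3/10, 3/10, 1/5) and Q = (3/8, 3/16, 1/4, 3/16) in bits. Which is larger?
P

Computing entropies in bits:
H(P) = 1.9710
H(Q) = 1.9363

Distribution P has higher entropy.

Intuition: The distribution closer to uniform (more spread out) has higher entropy.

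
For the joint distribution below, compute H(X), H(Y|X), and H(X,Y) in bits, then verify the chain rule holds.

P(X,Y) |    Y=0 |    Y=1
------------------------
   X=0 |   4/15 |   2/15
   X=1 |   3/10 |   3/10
H(X,Y) = 1.9383, H(X) = 0.9710, H(Y|X) = 0.9673 (all in bits)

Chain rule: H(X,Y) = H(X) + H(Y|X)

Left side — joint entropy directly:
H(X,Y) = -Σ p(x,y) log p(x,y) = 1.9383 bits

Right side — compute H(Y|X) from the conditional distributions:
P(X) = (2/5, 3/5), so H(X) = 0.9710 bits
H(Y|X) = Σ_x P(X=x) · H(Y|X=x):
  P(Y|X=0) = (2/3, 1/3), H(Y|X=0) = 0.9183, weight P(X=0) = 2/5
  P(Y|X=1) = (1/2, 1/2), H(Y|X=1) = 1.0000, weight P(X=1) = 3/5
H(Y|X) = 0.9673 bits

H(X) + H(Y|X) = 0.9710 + 0.9673 = 1.9383 bits

Both sides equal 1.9383 bits. ✓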